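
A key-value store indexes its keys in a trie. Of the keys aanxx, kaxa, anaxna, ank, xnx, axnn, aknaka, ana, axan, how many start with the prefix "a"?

Traverse to the node for "a", then collect every word in that subtree.
Words under "a": aanxx, aknaka, ana, anaxna, ank, axan, axnn
Count: 7

7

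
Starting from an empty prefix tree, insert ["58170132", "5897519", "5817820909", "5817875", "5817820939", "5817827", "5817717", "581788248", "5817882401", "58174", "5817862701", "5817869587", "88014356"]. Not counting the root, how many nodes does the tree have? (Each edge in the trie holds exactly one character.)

51

Count nodes per top-level branch (shared prefixes stored once):
  '5'-branch (58170132, 58174, 5817717, 5817820909, 5817820939, 5817827, 5817862701, 5817869587, 5817875, 5817882401, 581788248, 5897519): 43 nodes
  '8'-branch (88014356): 8 nodes
Sum: 51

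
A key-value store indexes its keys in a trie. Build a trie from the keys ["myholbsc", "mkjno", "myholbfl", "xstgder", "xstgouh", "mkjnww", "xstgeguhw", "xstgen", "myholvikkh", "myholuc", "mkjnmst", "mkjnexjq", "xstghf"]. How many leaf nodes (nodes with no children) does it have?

13

Leaves are exactly the stored words that no other stored word extends.
Those words: "mkjnexjq", "mkjnmst", "mkjno", "mkjnww", "myholbfl", "myholbsc", "myholuc", "myholvikkh", "xstgder", "xstgeguhw", "xstgen", "xstghf", "xstgouh"
Leaf count: 13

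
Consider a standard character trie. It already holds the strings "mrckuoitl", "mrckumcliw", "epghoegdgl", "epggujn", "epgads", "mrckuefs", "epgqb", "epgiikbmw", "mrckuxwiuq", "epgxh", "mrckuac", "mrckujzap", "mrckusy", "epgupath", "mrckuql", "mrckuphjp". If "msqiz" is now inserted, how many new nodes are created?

Walking "msqiz" from the root, the first 1 characters ("m") follow existing edges; "s" is the first miss.
New nodes needed: |"msqiz"| − 1 = 5 − 1 = 4.

4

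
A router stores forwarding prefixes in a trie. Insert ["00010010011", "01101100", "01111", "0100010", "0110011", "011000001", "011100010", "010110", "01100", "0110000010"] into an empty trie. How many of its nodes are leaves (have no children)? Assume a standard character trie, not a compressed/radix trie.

8

A leaf is a node with no children — equivalently, the end of a word that is not a proper prefix of any other stored word.
Those words: "00010010011", "0100010", "010110", "0110000010", "0110011", "01101100", "011100010", "01111"
Leaf count: 8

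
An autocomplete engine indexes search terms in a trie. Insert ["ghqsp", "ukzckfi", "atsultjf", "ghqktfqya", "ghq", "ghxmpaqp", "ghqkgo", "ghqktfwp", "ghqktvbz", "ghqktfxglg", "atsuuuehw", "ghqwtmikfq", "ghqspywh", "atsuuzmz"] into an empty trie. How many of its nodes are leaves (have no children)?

A leaf is a node with no children — equivalently, the end of a word that is not a proper prefix of any other stored word.
Those words: "atsultjf", "atsuuuehw", "atsuuzmz", "ghqkgo", "ghqktfqya", "ghqktfwp", "ghqktfxglg", "ghqktvbz", "ghqspywh", "ghqwtmikfq", "ghxmpaqp", "ukzckfi"
Leaf count: 12

12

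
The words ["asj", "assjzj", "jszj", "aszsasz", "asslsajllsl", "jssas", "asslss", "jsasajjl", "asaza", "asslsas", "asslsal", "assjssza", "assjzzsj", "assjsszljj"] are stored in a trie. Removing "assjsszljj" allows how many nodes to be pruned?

3

Walk "assjsszljj" from the leaf back toward the root, removing each node that no remaining word uses.
The suffix "ljj" (3 nodes) is used only by "assjsszljj"; the node for "assjssz" still has the child "a", so pruning stops there.
Nodes removed: 3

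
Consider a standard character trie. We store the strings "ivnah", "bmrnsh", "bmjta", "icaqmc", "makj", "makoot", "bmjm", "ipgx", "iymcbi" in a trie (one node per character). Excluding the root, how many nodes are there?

35

Insert word by word; a character creates a node only if that edge doesn't already exist:
  "ivnah" → 5 new (i, v, n, a, h)
  "bmrnsh" → 6 new (b, m, r, n, s, h)
  "bmjta" → prefix "bm" already present; 3 new (j, t, a)
  "icaqmc" → prefix "i" already present; 5 new (c, a, q, m, c)
  "makj" → 4 new (m, a, k, j)
  "makoot" → prefix "mak" already present; 3 new (o, o, t)
  "bmjm" → prefix "bmj" already present; 1 new (m)
  "ipgx" → prefix "i" already present; 3 new (p, g, x)
  "iymcbi" → prefix "i" already present; 5 new (y, m, c, b, i)
Total nodes = 5 + 6 + 3 + 5 + 4 + 3 + 1 + 3 + 5 = 35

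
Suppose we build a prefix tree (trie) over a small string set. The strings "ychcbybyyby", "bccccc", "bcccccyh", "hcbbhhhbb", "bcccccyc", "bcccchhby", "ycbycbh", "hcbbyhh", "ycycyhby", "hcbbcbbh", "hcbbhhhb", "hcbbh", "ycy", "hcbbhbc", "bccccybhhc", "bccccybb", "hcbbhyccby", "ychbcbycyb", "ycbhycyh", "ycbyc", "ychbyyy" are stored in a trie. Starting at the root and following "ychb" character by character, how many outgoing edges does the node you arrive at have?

2

The children of the "ychb" node are the distinct next characters among strings starting with "ychb".
Characters that immediately follow "ychb" among the stored strings: {c, y}.
That node has 2 child edges.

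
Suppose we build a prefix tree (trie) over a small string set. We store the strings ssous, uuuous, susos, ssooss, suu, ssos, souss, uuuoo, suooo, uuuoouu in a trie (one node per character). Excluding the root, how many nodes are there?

Trace insertions, counting only characters that open a new branch:
  "ssous" → 5 new (s, s, o, u, s)
  "uuuous" → 6 new (u, u, u, o, u, s)
  "susos" → prefix "s" already present; 4 new (u, s, o, s)
  "ssooss" → prefix "sso" already present; 3 new (o, s, s)
  "suu" → prefix "su" already present; 1 new (u)
  "ssos" → prefix "sso" already present; 1 new (s)
  "souss" → prefix "s" already present; 4 new (o, u, s, s)
  "uuuoo" → prefix "uuuo" already present; 1 new (o)
  "suooo" → prefix "su" already present; 3 new (o, o, o)
  "uuuoouu" → prefix "uuuoo" already present; 2 new (u, u)
Total nodes = 5 + 6 + 4 + 3 + 1 + 1 + 4 + 1 + 3 + 2 = 30

30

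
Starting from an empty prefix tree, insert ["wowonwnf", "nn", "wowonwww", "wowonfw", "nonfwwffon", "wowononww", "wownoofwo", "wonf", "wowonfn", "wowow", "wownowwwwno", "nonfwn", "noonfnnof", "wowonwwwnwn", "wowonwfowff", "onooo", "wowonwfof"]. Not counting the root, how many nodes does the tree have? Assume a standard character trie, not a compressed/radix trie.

For each word, the new-node count is its length minus the longest prefix already in the trie:
  "wowonwnf" → 8 new (w, o, w, o, n, w, n, f)
  "nn" → 2 new (n, n)
  "wowonwww" → prefix "wowonw" already present; 2 new (w, w)
  "wowonfw" → prefix "wowon" already present; 2 new (f, w)
  "nonfwwffon" → prefix "n" already present; 9 new (o, n, f, w, w, f, f, o, n)
  "wowononww" → prefix "wowon" already present; 4 new (o, n, w, w)
  "wownoofwo" → prefix "wow" already present; 6 new (n, o, o, f, w, o)
  "wonf" → prefix "wo" already present; 2 new (n, f)
  "wowonfn" → prefix "wowonf" already present; 1 new (n)
  "wowow" → prefix "wowo" already present; 1 new (w)
  "wownowwwwno" → prefix "wowno" already present; 6 new (w, w, w, w, n, o)
  "nonfwn" → prefix "nonfw" already present; 1 new (n)
  "noonfnnof" → prefix "no" already present; 7 new (o, n, f, n, n, o, f)
  "wowonwwwnwn" → prefix "wowonwww" already present; 3 new (n, w, n)
  "wowonwfowff" → prefix "wowonw" already present; 5 new (f, o, w, f, f)
  "onooo" → 5 new (o, n, o, o, o)
  "wowonwfof" → prefix "wowonwfo" already present; 1 new (f)
Total nodes = 8 + 2 + 2 + 2 + 9 + 4 + 6 + 2 + 1 + 1 + 6 + 1 + 7 + 3 + 5 + 5 + 1 = 65

65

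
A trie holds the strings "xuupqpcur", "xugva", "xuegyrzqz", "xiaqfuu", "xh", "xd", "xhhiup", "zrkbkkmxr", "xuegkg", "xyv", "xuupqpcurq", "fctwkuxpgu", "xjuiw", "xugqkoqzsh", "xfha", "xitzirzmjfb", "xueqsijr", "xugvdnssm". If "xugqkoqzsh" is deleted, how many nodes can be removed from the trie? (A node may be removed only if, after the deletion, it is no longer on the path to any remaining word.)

7

Walk "xugqkoqzsh" from the leaf back toward the root, removing each node that no remaining word uses.
The suffix "qkoqzsh" (7 nodes) is used only by "xugqkoqzsh"; the node for "xug" still has the child "v", so pruning stops there.
Nodes removed: 7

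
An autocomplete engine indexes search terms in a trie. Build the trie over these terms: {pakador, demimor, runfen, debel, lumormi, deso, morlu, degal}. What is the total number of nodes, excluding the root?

40

Trace insertions, counting only characters that open a new branch:
  "pakador" → 7 new (p, a, k, a, d, o, r)
  "demimor" → 7 new (d, e, m, i, m, o, r)
  "runfen" → 6 new (r, u, n, f, e, n)
  "debel" → prefix "de" already present; 3 new (b, e, l)
  "lumormi" → 7 new (l, u, m, o, r, m, i)
  "deso" → prefix "de" already present; 2 new (s, o)
  "morlu" → 5 new (m, o, r, l, u)
  "degal" → prefix "de" already present; 3 new (g, a, l)
Total nodes = 7 + 7 + 6 + 3 + 7 + 2 + 5 + 3 = 40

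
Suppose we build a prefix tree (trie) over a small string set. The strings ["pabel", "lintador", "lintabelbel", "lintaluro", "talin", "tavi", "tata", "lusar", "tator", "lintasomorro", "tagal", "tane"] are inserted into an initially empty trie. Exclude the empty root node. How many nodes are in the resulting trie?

50

Trace insertions, counting only characters that open a new branch:
  "pabel" → 5 new (p, a, b, e, l)
  "lintador" → 8 new (l, i, n, t, a, d, o, r)
  "lintabelbel" → prefix "linta" already present; 6 new (b, e, l, b, e, l)
  "lintaluro" → prefix "linta" already present; 4 new (l, u, r, o)
  "talin" → 5 new (t, a, l, i, n)
  "tavi" → prefix "ta" already present; 2 new (v, i)
  "tata" → prefix "ta" already present; 2 new (t, a)
  "lusar" → prefix "l" already present; 4 new (u, s, a, r)
  "tator" → prefix "tat" already present; 2 new (o, r)
  "lintasomorro" → prefix "linta" already present; 7 new (s, o, m, o, r, r, o)
  "tagal" → prefix "ta" already present; 3 new (g, a, l)
  "tane" → prefix "ta" already present; 2 new (n, e)
Total nodes = 5 + 8 + 6 + 4 + 5 + 2 + 2 + 4 + 2 + 7 + 3 + 2 = 50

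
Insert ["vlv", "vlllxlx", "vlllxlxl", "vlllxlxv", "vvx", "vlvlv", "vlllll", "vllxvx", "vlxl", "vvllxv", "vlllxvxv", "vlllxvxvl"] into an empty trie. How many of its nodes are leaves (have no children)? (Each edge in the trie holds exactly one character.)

Leaves are exactly the stored words that no other stored word extends.
Those words: "vlllll", "vlllxlxl", "vlllxlxv", "vlllxvxvl", "vllxvx", "vlvlv", "vlxl", "vvllxv", "vvx"
Leaf count: 9

9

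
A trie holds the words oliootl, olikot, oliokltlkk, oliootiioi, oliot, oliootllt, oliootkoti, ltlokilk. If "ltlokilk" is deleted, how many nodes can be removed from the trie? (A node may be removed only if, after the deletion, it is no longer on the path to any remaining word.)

8

A node on "ltlokilk"'s path can go only if nothing else ends at it or branches off below it.
No other word shares any prefix with "ltlokilk", so all 8 of its nodes go.
Nodes removed: 8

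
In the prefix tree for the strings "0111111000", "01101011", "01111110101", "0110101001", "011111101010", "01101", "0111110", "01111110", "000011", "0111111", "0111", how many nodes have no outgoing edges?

A leaf is a node with no children — equivalently, the end of a word that is not a proper prefix of any other stored word.
Those words: "000011", "0110101001", "01101011", "0111110", "0111111000", "011111101010"
Leaf count: 6

6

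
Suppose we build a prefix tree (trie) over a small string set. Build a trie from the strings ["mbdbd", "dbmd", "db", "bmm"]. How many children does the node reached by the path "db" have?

1

Follow the path "db" to its node, then look at its outgoing edges.
Distinct next characters after "db": m.
That node has 1 child edge.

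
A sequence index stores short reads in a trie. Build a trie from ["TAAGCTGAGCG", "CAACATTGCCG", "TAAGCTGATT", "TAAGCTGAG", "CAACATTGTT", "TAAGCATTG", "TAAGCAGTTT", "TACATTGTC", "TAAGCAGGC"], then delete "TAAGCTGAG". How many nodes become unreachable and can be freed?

Walk "TAAGCTGAG" from the leaf back toward the root, removing each node that no remaining word uses.
Every node on "TAAGCTGAG" is still needed (e.g. by "TAAGCTGAGCG"), so nothing is freed.
Nodes removed: 0

0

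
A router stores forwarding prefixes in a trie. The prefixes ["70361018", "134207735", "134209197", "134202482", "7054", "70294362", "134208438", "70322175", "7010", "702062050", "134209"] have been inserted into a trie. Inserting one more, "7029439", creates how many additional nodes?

The longest prefix of "7029439" already in the trie is "702943" (length 6).
So 7 − 6 = 1 new nodes.

1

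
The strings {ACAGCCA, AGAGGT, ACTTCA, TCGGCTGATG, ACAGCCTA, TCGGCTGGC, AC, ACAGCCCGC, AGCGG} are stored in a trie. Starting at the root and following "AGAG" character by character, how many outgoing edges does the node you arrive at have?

1

The children of the "AGAG" node are the distinct next characters among strings starting with "AGAG".
Characters that immediately follow "AGAG" among the stored strings: {G}.
That node has 1 child edge.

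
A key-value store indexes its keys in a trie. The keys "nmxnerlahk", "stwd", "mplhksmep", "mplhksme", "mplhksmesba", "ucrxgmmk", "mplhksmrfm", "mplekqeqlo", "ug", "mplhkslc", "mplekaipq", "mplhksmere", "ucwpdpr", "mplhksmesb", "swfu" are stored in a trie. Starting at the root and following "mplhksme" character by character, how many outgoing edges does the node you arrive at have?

3

Walk "mplhksme" from the root, arriving at one node.
Characters that immediately follow "mplhksme" among the stored strings: {p, r, s}.
That node has 3 child edges.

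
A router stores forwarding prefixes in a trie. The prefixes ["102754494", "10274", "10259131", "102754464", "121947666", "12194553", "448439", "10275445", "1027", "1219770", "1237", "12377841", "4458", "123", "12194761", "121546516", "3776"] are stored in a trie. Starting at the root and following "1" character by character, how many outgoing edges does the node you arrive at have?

2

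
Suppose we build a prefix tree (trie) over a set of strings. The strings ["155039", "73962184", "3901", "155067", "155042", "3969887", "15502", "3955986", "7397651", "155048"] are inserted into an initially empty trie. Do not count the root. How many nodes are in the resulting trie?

38

For each word, the new-node count is its length minus the longest prefix already in the trie:
  "155039" → 6 new (1, 5, 5, 0, 3, 9)
  "73962184" → 8 new (7, 3, 9, 6, 2, 1, 8, 4)
  "3901" → 4 new (3, 9, 0, 1)
  "155067" → prefix "1550" already present; 2 new (6, 7)
  "155042" → prefix "1550" already present; 2 new (4, 2)
  "3969887" → prefix "39" already present; 5 new (6, 9, 8, 8, 7)
  "15502" → prefix "1550" already present; 1 new (2)
  "3955986" → prefix "39" already present; 5 new (5, 5, 9, 8, 6)
  "7397651" → prefix "739" already present; 4 new (7, 6, 5, 1)
  "155048" → prefix "15504" already present; 1 new (8)
Total nodes = 6 + 8 + 4 + 2 + 2 + 5 + 1 + 5 + 4 + 1 = 38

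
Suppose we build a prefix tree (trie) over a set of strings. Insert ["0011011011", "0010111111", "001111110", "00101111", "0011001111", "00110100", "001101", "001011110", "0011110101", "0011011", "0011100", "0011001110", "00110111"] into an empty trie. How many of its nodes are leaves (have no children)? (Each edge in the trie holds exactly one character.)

10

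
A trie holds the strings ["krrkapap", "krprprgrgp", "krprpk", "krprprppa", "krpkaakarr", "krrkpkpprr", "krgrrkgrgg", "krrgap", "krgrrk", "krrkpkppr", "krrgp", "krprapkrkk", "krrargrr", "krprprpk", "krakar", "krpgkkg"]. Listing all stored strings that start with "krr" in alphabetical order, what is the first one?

krrargrr

Filter for "krr…" and sort: "krrargrr", "krrgap", "krrgp", "krrkapap", "krrkpkppr", "krrkpkpprr"
Position 1: krrargrr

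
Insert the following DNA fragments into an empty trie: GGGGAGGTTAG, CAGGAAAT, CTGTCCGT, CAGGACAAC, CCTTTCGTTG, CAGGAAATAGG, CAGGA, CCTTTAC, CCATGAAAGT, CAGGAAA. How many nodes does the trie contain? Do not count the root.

52

Trace insertions, counting only characters that open a new branch:
  "GGGGAGGTTAG" → 11 new (G, G, G, G, A, G, G, T, T, A, G)
  "CAGGAAAT" → 8 new (C, A, G, G, A, A, A, T)
  "CTGTCCGT" → prefix "C" already present; 7 new (T, G, T, C, C, G, T)
  "CAGGACAAC" → prefix "CAGGA" already present; 4 new (C, A, A, C)
  "CCTTTCGTTG" → prefix "C" already present; 9 new (C, T, T, T, C, G, T, T, G)
  "CAGGAAATAGG" → prefix "CAGGAAAT" already present; 3 new (A, G, G)
  "CAGGA" → prefix "CAGGA" already present; 0 new (none)
  "CCTTTAC" → prefix "CCTTT" already present; 2 new (A, C)
  "CCATGAAAGT" → prefix "CC" already present; 8 new (A, T, G, A, A, A, G, T)
  "CAGGAAA" → prefix "CAGGAAA" already present; 0 new (none)
Total nodes = 11 + 8 + 7 + 4 + 9 + 3 + 0 + 2 + 8 + 0 = 52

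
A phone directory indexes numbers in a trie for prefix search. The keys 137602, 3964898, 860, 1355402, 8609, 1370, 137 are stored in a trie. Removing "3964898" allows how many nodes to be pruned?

A node on "3964898"'s path can go only if nothing else ends at it or branches off below it.
No other word shares any prefix with "3964898", so all 7 of its nodes go.
Nodes removed: 7

7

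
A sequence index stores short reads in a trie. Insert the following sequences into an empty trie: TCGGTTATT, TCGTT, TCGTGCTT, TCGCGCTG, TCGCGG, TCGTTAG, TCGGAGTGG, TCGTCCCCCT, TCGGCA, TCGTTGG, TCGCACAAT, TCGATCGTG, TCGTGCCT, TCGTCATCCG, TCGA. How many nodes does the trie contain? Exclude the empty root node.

56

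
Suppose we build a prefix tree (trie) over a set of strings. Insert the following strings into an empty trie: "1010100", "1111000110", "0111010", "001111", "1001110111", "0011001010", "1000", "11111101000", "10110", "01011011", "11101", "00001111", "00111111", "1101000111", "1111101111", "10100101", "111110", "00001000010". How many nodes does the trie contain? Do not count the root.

91

For each word, the new-node count is its length minus the longest prefix already in the trie:
  "1010100" → 7 new (1, 0, 1, 0, 1, 0, 0)
  "1111000110" → prefix "1" already present; 9 new (1, 1, 1, 0, 0, 0, 1, 1, 0)
  "0111010" → 7 new (0, 1, 1, 1, 0, 1, 0)
  "001111" → prefix "0" already present; 5 new (0, 1, 1, 1, 1)
  "1001110111" → prefix "10" already present; 8 new (0, 1, 1, 1, 0, 1, 1, 1)
  "0011001010" → prefix "0011" already present; 6 new (0, 0, 1, 0, 1, 0)
  "1000" → prefix "100" already present; 1 new (0)
  "11111101000" → prefix "1111" already present; 7 new (1, 1, 0, 1, 0, 0, 0)
  "10110" → prefix "101" already present; 2 new (1, 0)
  "01011011" → prefix "01" already present; 6 new (0, 1, 1, 0, 1, 1)
  "11101" → prefix "111" already present; 2 new (0, 1)
  "00001111" → prefix "00" already present; 6 new (0, 0, 1, 1, 1, 1)
  "00111111" → prefix "001111" already present; 2 new (1, 1)
  "1101000111" → prefix "11" already present; 8 new (0, 1, 0, 0, 0, 1, 1, 1)
  "1111101111" → prefix "11111" already present; 5 new (0, 1, 1, 1, 1)
  "10100101" → prefix "1010" already present; 4 new (0, 1, 0, 1)
  "111110" → prefix "111110" already present; 0 new (none)
  "00001000010" → prefix "00001" already present; 6 new (0, 0, 0, 0, 1, 0)
Total nodes = 7 + 9 + 7 + 5 + 8 + 6 + 1 + 7 + 2 + 6 + 2 + 6 + 2 + 8 + 5 + 4 + 0 + 6 = 91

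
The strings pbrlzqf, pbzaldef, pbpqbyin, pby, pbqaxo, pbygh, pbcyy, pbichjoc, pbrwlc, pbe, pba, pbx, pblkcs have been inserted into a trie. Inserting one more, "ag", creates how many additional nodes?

2

Nothing in the trie begins with "a"; the whole of "ag" is new.
2 − 0 = 2 new nodes.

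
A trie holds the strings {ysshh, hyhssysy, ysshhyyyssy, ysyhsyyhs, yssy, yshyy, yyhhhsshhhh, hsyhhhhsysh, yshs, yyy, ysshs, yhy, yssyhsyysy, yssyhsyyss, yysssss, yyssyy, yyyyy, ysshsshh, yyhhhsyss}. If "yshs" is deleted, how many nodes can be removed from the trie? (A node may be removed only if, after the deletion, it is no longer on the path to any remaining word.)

1

A node on "yshs"'s path can go only if nothing else ends at it or branches off below it.
The suffix "s" (1 node) is used only by "yshs"; the node for "ysh" still has the child "y", so pruning stops there.
Nodes removed: 1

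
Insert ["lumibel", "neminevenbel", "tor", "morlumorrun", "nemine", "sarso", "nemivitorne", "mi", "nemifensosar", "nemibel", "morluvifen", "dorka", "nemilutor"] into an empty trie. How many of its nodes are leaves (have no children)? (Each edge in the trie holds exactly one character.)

A leaf is a node with no children — equivalently, the end of a word that is not a proper prefix of any other stored word.
Those words: "dorka", "lumibel", "mi", "morlumorrun", "morluvifen", "nemibel", "nemifensosar", "nemilutor", "neminevenbel", "nemivitorne", "sarso", "tor"
Leaf count: 12

12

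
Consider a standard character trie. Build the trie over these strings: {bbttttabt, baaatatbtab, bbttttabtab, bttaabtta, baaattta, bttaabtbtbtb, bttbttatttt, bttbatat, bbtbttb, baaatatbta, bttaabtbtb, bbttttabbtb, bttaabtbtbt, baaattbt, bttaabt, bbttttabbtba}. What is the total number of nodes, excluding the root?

59

Insert word by word; a character creates a node only if that edge doesn't already exist:
  "bbttttabt" → 9 new (b, b, t, t, t, t, a, b, t)
  "baaatatbtab" → prefix "b" already present; 10 new (a, a, a, t, a, t, b, t, a, b)
  "bbttttabtab" → prefix "bbttttabt" already present; 2 new (a, b)
  "bttaabtta" → prefix "b" already present; 8 new (t, t, a, a, b, t, t, a)
  "baaattta" → prefix "baaat" already present; 3 new (t, t, a)
  "bttaabtbtbtb" → prefix "bttaabt" already present; 5 new (b, t, b, t, b)
  "bttbttatttt" → prefix "btt" already present; 8 new (b, t, t, a, t, t, t, t)
  "bttbatat" → prefix "bttb" already present; 4 new (a, t, a, t)
  "bbtbttb" → prefix "bbt" already present; 4 new (b, t, t, b)
  "baaatatbta" → prefix "baaatatbta" already present; 0 new (none)
  "bttaabtbtb" → prefix "bttaabtbtb" already present; 0 new (none)
  "bbttttabbtb" → prefix "bbttttab" already present; 3 new (b, t, b)
  "bttaabtbtbt" → prefix "bttaabtbtbt" already present; 0 new (none)
  "baaattbt" → prefix "baaatt" already present; 2 new (b, t)
  "bttaabt" → prefix "bttaabt" already present; 0 new (none)
  "bbttttabbtba" → prefix "bbttttabbtb" already present; 1 new (a)
Total nodes = 9 + 10 + 2 + 8 + 3 + 5 + 8 + 4 + 4 + 0 + 0 + 3 + 0 + 2 + 0 + 1 = 59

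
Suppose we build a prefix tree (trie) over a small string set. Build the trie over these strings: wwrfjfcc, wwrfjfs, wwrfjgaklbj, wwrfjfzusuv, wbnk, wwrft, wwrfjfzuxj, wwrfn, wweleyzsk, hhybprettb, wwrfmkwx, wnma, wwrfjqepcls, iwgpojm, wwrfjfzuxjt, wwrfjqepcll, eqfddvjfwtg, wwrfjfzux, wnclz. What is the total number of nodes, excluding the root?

For each word, the new-node count is its length minus the longest prefix already in the trie:
  "wwrfjfcc" → 8 new (w, w, r, f, j, f, c, c)
  "wwrfjfs" → prefix "wwrfjf" already present; 1 new (s)
  "wwrfjgaklbj" → prefix "wwrfj" already present; 6 new (g, a, k, l, b, j)
  "wwrfjfzusuv" → prefix "wwrfjf" already present; 5 new (z, u, s, u, v)
  "wbnk" → prefix "w" already present; 3 new (b, n, k)
  "wwrft" → prefix "wwrf" already present; 1 new (t)
  "wwrfjfzuxj" → prefix "wwrfjfzu" already present; 2 new (x, j)
  "wwrfn" → prefix "wwrf" already present; 1 new (n)
  "wweleyzsk" → prefix "ww" already present; 7 new (e, l, e, y, z, s, k)
  "hhybprettb" → 10 new (h, h, y, b, p, r, e, t, t, b)
  "wwrfmkwx" → prefix "wwrf" already present; 4 new (m, k, w, x)
  "wnma" → prefix "w" already present; 3 new (n, m, a)
  "wwrfjqepcls" → prefix "wwrfj" already present; 6 new (q, e, p, c, l, s)
  "iwgpojm" → 7 new (i, w, g, p, o, j, m)
  "wwrfjfzuxjt" → prefix "wwrfjfzuxj" already present; 1 new (t)
  "wwrfjqepcll" → prefix "wwrfjqepcl" already present; 1 new (l)
  "eqfddvjfwtg" → 11 new (e, q, f, d, d, v, j, f, w, t, g)
  "wwrfjfzux" → prefix "wwrfjfzux" already present; 0 new (none)
  "wnclz" → prefix "wn" already present; 3 new (c, l, z)
Total nodes = 8 + 1 + 6 + 5 + 3 + 1 + 2 + 1 + 7 + 10 + 4 + 3 + 6 + 7 + 1 + 1 + 11 + 0 + 3 = 80

80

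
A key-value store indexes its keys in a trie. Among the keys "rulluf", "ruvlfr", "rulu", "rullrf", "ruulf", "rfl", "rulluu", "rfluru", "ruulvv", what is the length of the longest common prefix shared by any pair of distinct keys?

The deepest shared node is where two words last agree before diverging.
e.g. "rulluf" and "rulluu" share the prefix "rullu" of length 5; no pair shares a longer one.
Longest shared-prefix length: 5

5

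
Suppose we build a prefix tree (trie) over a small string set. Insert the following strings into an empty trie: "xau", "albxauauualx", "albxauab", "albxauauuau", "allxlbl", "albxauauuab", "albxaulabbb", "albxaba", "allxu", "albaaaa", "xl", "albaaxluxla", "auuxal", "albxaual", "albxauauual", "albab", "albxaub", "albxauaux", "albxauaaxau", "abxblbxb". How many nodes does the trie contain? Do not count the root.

62

For each word, the new-node count is its length minus the longest prefix already in the trie:
  "xau" → 3 new (x, a, u)
  "albxauauualx" → 12 new (a, l, b, x, a, u, a, u, u, a, l, x)
  "albxauab" → prefix "albxaua" already present; 1 new (b)
  "albxauauuau" → prefix "albxauauua" already present; 1 new (u)
  "allxlbl" → prefix "al" already present; 5 new (l, x, l, b, l)
  "albxauauuab" → prefix "albxauauua" already present; 1 new (b)
  "albxaulabbb" → prefix "albxau" already present; 5 new (l, a, b, b, b)
  "albxaba" → prefix "albxa" already present; 2 new (b, a)
  "allxu" → prefix "allx" already present; 1 new (u)
  "albaaaa" → prefix "alb" already present; 4 new (a, a, a, a)
  "xl" → prefix "x" already present; 1 new (l)
  "albaaxluxla" → prefix "albaa" already present; 6 new (x, l, u, x, l, a)
  "auuxal" → prefix "a" already present; 5 new (u, u, x, a, l)
  "albxaual" → prefix "albxaua" already present; 1 new (l)
  "albxauauual" → prefix "albxauauual" already present; 0 new (none)
  "albab" → prefix "alba" already present; 1 new (b)
  "albxaub" → prefix "albxau" already present; 1 new (b)
  "albxauaux" → prefix "albxauau" already present; 1 new (x)
  "albxauaaxau" → prefix "albxaua" already present; 4 new (a, x, a, u)
  "abxblbxb" → prefix "a" already present; 7 new (b, x, b, l, b, x, b)
Total nodes = 3 + 12 + 1 + 1 + 5 + 1 + 5 + 2 + 1 + 4 + 1 + 6 + 5 + 1 + 0 + 1 + 1 + 1 + 4 + 7 = 62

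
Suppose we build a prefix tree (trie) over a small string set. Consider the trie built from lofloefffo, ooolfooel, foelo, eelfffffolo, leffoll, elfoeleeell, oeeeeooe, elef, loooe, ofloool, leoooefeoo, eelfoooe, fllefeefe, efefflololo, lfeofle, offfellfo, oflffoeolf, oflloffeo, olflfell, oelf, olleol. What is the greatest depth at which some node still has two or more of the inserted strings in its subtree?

4

Look for the deepest trie node that still has at least two words in its subtree.
e.g. "eelfffffolo" and "eelfoooe" share the prefix "eelf" of length 4; no pair shares a longer one.
Longest shared-prefix length: 4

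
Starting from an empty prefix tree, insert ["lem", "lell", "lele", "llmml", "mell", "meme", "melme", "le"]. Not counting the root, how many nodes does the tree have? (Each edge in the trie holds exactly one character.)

18

Count nodes per top-level branch (shared prefixes stored once):
  'l'-branch (le, lele, lell, lem, llmml): 10 nodes
  'm'-branch (mell, melme, meme): 8 nodes
Sum: 18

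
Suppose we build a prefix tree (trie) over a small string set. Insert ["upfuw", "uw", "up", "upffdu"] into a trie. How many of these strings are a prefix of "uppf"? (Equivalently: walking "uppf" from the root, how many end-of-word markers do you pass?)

1

Traverse "uppf" character by character; count nodes along the way that are marked as word ends.
Prefixes of the query that are stored words: "up"
Count: 1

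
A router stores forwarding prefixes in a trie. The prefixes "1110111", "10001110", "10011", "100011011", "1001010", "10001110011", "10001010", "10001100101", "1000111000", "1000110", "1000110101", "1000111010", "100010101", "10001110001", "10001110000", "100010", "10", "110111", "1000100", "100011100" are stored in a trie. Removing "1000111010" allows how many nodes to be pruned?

After clearing the end-marker at "1000111010", prune upward until reaching a node still needed by another word.
The suffix "10" (2 nodes) is used only by "1000111010"; the node for "10001110" still has the child "0", so pruning stops there.
Nodes removed: 2

2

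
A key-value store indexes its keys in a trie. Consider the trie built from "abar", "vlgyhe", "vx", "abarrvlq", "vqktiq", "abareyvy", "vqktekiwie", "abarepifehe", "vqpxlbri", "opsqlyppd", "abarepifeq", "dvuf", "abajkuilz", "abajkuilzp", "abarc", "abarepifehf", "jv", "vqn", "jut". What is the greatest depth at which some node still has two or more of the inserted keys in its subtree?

Equivalently: take the maximum, over all pairs, of their longest common prefix length.
"abarepifehe" and "abarepifehf" agree on "abarepifeh" (10 characters) before diverging; nothing deeper is shared.
Longest shared-prefix length: 10

10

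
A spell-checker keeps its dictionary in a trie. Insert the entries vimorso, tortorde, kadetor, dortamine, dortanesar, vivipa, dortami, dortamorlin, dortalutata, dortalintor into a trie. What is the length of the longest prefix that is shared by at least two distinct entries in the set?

7

Look for the deepest trie node that still has at least two words in its subtree.
"dortami" and "dortamine" agree on "dortami" (7 characters) before diverging; nothing deeper is shared.
Longest shared-prefix length: 7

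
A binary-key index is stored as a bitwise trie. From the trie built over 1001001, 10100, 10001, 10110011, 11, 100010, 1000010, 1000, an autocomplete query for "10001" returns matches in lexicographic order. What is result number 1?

10001

Filter for "10001…" and sort: "10001", "100010"
The 1st is 10001.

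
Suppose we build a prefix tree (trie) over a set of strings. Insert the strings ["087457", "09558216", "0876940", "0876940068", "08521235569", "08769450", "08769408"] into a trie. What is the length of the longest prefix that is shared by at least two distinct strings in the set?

Equivalently: take the maximum, over all pairs, of their longest common prefix length.
"0876940" and "0876940068" agree on "0876940" (7 characters) before diverging; nothing deeper is shared.
Longest shared-prefix length: 7

7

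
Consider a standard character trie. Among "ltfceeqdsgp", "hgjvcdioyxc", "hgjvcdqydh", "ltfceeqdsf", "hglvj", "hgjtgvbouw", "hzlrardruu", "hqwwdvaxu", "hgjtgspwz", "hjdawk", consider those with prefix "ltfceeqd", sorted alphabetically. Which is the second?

ltfceeqdsgp

Filter for "ltfceeqd…" and sort: "ltfceeqdsf", "ltfceeqdsgp"
The 2nd is ltfceeqdsgp.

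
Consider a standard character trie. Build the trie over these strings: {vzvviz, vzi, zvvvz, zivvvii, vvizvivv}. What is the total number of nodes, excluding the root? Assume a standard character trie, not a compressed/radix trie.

25

Insert word by word; a character creates a node only if that edge doesn't already exist:
  "vzvviz" → 6 new (v, z, v, v, i, z)
  "vzi" → prefix "vz" already present; 1 new (i)
  "zvvvz" → 5 new (z, v, v, v, z)
  "zivvvii" → prefix "z" already present; 6 new (i, v, v, v, i, i)
  "vvizvivv" → prefix "v" already present; 7 new (v, i, z, v, i, v, v)
Total nodes = 6 + 1 + 5 + 6 + 7 = 25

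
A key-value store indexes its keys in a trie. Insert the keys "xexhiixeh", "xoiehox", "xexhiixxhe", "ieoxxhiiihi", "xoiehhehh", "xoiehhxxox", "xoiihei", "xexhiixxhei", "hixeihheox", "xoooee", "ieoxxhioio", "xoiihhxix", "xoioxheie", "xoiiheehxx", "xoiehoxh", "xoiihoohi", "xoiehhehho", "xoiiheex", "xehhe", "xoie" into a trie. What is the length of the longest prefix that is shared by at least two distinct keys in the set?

Equivalently: take the maximum, over all pairs, of their longest common prefix length.
"xexhiixxhe" and "xexhiixxhei" agree on "xexhiixxhe" (10 characters) before diverging; nothing deeper is shared.
Longest shared-prefix length: 10

10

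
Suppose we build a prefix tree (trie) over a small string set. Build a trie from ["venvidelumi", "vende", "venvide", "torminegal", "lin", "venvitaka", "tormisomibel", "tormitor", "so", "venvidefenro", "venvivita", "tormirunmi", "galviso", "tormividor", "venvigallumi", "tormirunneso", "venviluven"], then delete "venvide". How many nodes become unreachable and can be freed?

Walk "venvide" from the leaf back toward the root, removing each node that no remaining word uses.
Every node on "venvide" is still needed (e.g. by "venvidelumi"), so nothing is freed.
Nodes removed: 0

0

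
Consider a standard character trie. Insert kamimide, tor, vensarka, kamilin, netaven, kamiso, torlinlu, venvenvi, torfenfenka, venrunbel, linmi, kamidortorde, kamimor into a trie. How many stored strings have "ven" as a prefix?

3

Filter for entries beginning with "ven":
Matches: "venrunbel", "vensarka", "venvenvi"
Count: 3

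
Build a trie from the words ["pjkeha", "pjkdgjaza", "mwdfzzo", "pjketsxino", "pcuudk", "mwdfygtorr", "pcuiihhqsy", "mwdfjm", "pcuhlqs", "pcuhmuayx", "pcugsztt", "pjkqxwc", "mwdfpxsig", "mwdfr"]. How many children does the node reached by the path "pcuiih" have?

Follow the path "pcuiih" to its node, then look at its outgoing edges.
Distinct next characters after "pcuiih": h.
That node has 1 child edge.

1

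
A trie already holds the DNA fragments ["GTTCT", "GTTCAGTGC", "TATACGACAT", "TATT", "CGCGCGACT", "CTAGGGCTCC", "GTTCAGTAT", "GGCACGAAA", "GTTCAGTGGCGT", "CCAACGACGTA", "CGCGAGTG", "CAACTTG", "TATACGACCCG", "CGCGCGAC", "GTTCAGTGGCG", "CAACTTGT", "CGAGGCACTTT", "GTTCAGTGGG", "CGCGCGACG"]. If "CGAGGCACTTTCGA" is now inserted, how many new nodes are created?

3

The longest prefix of "CGAGGCACTTTCGA" already in the trie is "CGAGGCACTTT" (length 11).
New nodes needed: |"CGAGGCACTTTCGA"| − 11 = 14 − 11 = 3.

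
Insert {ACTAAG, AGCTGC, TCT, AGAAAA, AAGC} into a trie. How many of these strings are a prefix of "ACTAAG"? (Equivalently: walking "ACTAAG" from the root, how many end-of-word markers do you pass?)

Check each prefix of "ACTAAG" against the stored set — each match is an end-marker on the path.
Prefixes of the query that are stored words: "ACTAAG"
Count: 1

1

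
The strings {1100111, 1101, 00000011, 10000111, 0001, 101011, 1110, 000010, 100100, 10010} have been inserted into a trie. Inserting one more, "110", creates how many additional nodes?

"110" is already a full path in the trie; only an end-marker is added.
No new nodes are needed: 0.

0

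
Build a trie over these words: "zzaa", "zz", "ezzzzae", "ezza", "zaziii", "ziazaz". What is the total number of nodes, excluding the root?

22

For each word, the new-node count is its length minus the longest prefix already in the trie:
  "zzaa" → 4 new (z, z, a, a)
  "zz" → prefix "zz" already present; 0 new (none)
  "ezzzzae" → 7 new (e, z, z, z, z, a, e)
  "ezza" → prefix "ezz" already present; 1 new (a)
  "zaziii" → prefix "z" already present; 5 new (a, z, i, i, i)
  "ziazaz" → prefix "z" already present; 5 new (i, a, z, a, z)
Total nodes = 4 + 0 + 7 + 1 + 5 + 5 = 22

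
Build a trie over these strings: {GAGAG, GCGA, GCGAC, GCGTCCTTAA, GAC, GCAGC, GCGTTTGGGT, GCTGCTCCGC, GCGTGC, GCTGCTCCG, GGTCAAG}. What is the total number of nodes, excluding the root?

For each word, the new-node count is its length minus the longest prefix already in the trie:
  "GAGAG" → 5 new (G, A, G, A, G)
  "GCGA" → prefix "G" already present; 3 new (C, G, A)
  "GCGAC" → prefix "GCGA" already present; 1 new (C)
  "GCGTCCTTAA" → prefix "GCG" already present; 7 new (T, C, C, T, T, A, A)
  "GAC" → prefix "GA" already present; 1 new (C)
  "GCAGC" → prefix "GC" already present; 3 new (A, G, C)
  "GCGTTTGGGT" → prefix "GCGT" already present; 6 new (T, T, G, G, G, T)
  "GCTGCTCCGC" → prefix "GC" already present; 8 new (T, G, C, T, C, C, G, C)
  "GCGTGC" → prefix "GCGT" already present; 2 new (G, C)
  "GCTGCTCCG" → prefix "GCTGCTCCG" already present; 0 new (none)
  "GGTCAAG" → prefix "G" already present; 6 new (G, T, C, A, A, G)
Total nodes = 5 + 3 + 1 + 7 + 1 + 3 + 6 + 8 + 2 + 0 + 6 = 42

42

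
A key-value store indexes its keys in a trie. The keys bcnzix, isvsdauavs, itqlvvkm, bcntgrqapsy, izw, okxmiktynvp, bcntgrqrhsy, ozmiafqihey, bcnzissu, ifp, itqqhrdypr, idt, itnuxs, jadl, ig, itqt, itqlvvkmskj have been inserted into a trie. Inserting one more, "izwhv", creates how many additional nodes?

2

"izw" is already a path in the trie; the remaining "hv" must be added.
Each of the 2 remaining characters creates one node.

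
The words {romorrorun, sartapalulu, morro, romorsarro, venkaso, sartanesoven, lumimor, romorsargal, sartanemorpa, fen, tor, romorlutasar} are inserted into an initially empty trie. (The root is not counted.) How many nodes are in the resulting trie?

73

For each word, the new-node count is its length minus the longest prefix already in the trie:
  "romorrorun" → 10 new (r, o, m, o, r, r, o, r, u, n)
  "sartapalulu" → 11 new (s, a, r, t, a, p, a, l, u, l, u)
  "morro" → 5 new (m, o, r, r, o)
  "romorsarro" → prefix "romor" already present; 5 new (s, a, r, r, o)
  "venkaso" → 7 new (v, e, n, k, a, s, o)
  "sartanesoven" → prefix "sarta" already present; 7 new (n, e, s, o, v, e, n)
  "lumimor" → 7 new (l, u, m, i, m, o, r)
  "romorsargal" → prefix "romorsar" already present; 3 new (g, a, l)
  "sartanemorpa" → prefix "sartane" already present; 5 new (m, o, r, p, a)
  "fen" → 3 new (f, e, n)
  "tor" → 3 new (t, o, r)
  "romorlutasar" → prefix "romor" already present; 7 new (l, u, t, a, s, a, r)
Total nodes = 10 + 11 + 5 + 5 + 7 + 7 + 7 + 3 + 5 + 3 + 3 + 7 = 73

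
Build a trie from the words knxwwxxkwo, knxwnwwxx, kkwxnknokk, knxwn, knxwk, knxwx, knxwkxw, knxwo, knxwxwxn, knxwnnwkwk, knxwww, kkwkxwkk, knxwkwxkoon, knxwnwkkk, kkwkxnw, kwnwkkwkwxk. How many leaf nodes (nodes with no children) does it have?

13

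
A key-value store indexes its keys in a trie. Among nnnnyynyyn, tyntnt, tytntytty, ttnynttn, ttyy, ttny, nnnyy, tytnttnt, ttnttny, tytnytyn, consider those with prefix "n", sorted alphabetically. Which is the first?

Filter for "n…" and sort: "nnnnyynyyn", "nnnyy"
The 1st is nnnnyynyyn.

nnnnyynyyn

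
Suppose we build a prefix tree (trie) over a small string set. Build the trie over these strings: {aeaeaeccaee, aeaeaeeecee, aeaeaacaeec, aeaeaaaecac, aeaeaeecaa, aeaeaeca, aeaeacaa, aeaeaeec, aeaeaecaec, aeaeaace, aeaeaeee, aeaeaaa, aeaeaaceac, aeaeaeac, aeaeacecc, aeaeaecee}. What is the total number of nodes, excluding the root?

46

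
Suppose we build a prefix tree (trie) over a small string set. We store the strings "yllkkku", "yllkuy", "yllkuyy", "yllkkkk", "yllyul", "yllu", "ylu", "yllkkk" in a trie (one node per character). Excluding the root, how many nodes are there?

16

Trie structure (* marks end of a word):
(root)
└─ y
   └─ l
      ├─ l
      │  ├─ k
      │  │  ├─ k
      │  │  │  └─ k *
      │  │  │     ├─ k *
      │  │  │     └─ u *
      │  │  └─ u
      │  │     └─ y *
      │  │        └─ y *
      │  ├─ u *
      │  └─ y
      │     └─ u
      │        └─ l *
      └─ u *
Counting every labelled node above: 16.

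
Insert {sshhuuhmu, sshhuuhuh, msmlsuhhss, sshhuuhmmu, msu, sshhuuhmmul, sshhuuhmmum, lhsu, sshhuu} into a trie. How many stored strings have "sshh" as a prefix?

6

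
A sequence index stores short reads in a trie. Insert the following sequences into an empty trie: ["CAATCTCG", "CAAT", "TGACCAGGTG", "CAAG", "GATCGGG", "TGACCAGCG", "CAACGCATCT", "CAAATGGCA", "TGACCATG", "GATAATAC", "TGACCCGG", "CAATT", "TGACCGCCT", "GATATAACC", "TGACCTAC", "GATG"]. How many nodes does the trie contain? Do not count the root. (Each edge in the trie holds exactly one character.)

For each word, the new-node count is its length minus the longest prefix already in the trie:
  "CAATCTCG" → 8 new (C, A, A, T, C, T, C, G)
  "CAAT" → prefix "CAAT" already present; 0 new (none)
  "TGACCAGGTG" → 10 new (T, G, A, C, C, A, G, G, T, G)
  "CAAG" → prefix "CAA" already present; 1 new (G)
  "GATCGGG" → 7 new (G, A, T, C, G, G, G)
  "TGACCAGCG" → prefix "TGACCAG" already present; 2 new (C, G)
  "CAACGCATCT" → prefix "CAA" already present; 7 new (C, G, C, A, T, C, T)
  "CAAATGGCA" → prefix "CAA" already present; 6 new (A, T, G, G, C, A)
  "TGACCATG" → prefix "TGACCA" already present; 2 new (T, G)
  "GATAATAC" → prefix "GAT" already present; 5 new (A, A, T, A, C)
  "TGACCCGG" → prefix "TGACC" already present; 3 new (C, G, G)
  "CAATT" → prefix "CAAT" already present; 1 new (T)
  "TGACCGCCT" → prefix "TGACC" already present; 4 new (G, C, C, T)
  "GATATAACC" → prefix "GATA" already present; 5 new (T, A, A, C, C)
  "TGACCTAC" → prefix "TGACC" already present; 3 new (T, A, C)
  "GATG" → prefix "GAT" already present; 1 new (G)
Total nodes = 8 + 0 + 10 + 1 + 7 + 2 + 7 + 6 + 2 + 5 + 3 + 1 + 4 + 5 + 3 + 1 = 65

65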